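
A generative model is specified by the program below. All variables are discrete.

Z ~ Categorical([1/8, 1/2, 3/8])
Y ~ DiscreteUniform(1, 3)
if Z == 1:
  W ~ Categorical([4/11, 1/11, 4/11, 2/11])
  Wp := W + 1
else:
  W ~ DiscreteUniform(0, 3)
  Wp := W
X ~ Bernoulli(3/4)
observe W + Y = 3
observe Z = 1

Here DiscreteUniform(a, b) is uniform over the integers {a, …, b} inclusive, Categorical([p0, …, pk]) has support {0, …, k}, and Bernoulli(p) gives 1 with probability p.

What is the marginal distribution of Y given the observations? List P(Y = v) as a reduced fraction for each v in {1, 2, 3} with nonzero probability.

Enumerate traces; 6 have nonzero weight after conditioning:
  (Z=1, Y=1, W=2, X=0) weight 1/66
  (Z=1, Y=1, W=2, X=1) weight 1/22
  (Z=1, Y=2, W=1, X=0) weight 1/264
  (Z=1, Y=2, W=1, X=1) weight 1/88
  (Z=1, Y=3, W=0, X=0) weight 1/66
  (Z=1, Y=3, W=0, X=1) weight 1/22
Group by Y:
  weight(Y=1) = 2/33
  weight(Y=2) = 1/66
  weight(Y=3) = 2/33
Total weight = 2/33 + 1/66 + 2/33 = 3/22
P(Y=1 | obs) = 2/33 / 3/22 = 4/9
P(Y=2 | obs) = 1/66 / 3/22 = 1/9
P(Y=3 | obs) = 2/33 / 3/22 = 4/9

P(Y=1) = 4/9, P(Y=2) = 1/9, P(Y=3) = 4/9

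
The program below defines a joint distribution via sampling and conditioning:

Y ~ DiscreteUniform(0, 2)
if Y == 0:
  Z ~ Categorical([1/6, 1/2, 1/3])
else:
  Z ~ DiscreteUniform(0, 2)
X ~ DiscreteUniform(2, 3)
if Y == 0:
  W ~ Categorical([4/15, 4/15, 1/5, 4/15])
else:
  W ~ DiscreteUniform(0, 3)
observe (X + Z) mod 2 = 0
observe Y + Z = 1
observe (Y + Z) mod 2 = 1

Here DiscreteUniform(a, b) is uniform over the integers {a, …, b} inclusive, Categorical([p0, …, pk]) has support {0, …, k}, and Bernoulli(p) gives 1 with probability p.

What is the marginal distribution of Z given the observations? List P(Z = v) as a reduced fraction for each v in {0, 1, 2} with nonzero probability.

Enumerate traces; 8 have nonzero weight after conditioning:
  (Y=0, Z=1, X=3, W=0) weight 1/45
  (Y=0, Z=1, X=3, W=1) weight 1/45
  (Y=0, Z=1, X=3, W=2) weight 1/60
  (Y=0, Z=1, X=3, W=3) weight 1/45
  (Y=1, Z=0, X=2, W=0) weight 1/72
  (Y=1, Z=0, X=2, W=1) weight 1/72
  (Y=1, Z=0, X=2, W=2) weight 1/72
  (Y=1, Z=0, X=2, W=3) weight 1/72
Group by Z:
  weight(Z=0) = 1/18
  weight(Z=1) = 1/12
Total weight = 1/18 + 1/12 = 5/36
P(Z=0 | obs) = 1/18 / 5/36 = 2/5
P(Z=1 | obs) = 1/12 / 5/36 = 3/5

P(Z=0) = 2/5, P(Z=1) = 3/5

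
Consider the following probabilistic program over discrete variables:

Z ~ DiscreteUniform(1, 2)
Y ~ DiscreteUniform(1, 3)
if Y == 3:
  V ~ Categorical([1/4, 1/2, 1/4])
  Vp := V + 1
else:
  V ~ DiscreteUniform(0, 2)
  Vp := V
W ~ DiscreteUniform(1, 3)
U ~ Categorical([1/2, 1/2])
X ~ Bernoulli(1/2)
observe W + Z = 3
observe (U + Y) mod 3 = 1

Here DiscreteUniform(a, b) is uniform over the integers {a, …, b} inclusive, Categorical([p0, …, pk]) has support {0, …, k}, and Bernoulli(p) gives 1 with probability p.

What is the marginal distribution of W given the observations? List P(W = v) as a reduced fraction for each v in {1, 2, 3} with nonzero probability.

Enumerate traces; 24 have nonzero weight after conditioning:
  (Z=1, Y=1, V=0, W=2, U=0, X=0) weight 1/216
  (Z=1, Y=1, V=0, W=2, U=0, X=1) weight 1/216
  (Z=1, Y=1, V=1, W=2, U=0, X=0) weight 1/216
  (Z=1, Y=1, V=1, W=2, U=0, X=1) weight 1/216
  (Z=1, Y=1, V=2, W=2, U=0, X=0) weight 1/216
  (Z=1, Y=1, V=2, W=2, U=0, X=1) weight 1/216
  (Z=1, Y=3, V=0, W=2, U=1, X=0) weight 1/288
  (Z=1, Y=3, V=0, W=2, U=1, X=1) weight 1/288
  (Z=2, Y=1, V=0, W=1, U=0, X=0) weight 1/216
  … 15 more
Group by W:
  weight(W=1) = 1/18
  weight(W=2) = 1/18
Total weight = 1/18 + 1/18 = 1/9
P(W=1 | obs) = 1/18 / 1/9 = 1/2
P(W=2 | obs) = 1/18 / 1/9 = 1/2

P(W=1) = 1/2, P(W=2) = 1/2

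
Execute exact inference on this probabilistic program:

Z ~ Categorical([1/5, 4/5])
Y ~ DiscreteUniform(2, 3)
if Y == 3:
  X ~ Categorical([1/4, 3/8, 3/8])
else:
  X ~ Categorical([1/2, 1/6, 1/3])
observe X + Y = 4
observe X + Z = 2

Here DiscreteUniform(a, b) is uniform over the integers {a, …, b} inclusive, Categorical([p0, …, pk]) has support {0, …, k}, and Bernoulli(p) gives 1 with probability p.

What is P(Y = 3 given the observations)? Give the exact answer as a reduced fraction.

Enumerate traces; 2 have nonzero weight after conditioning:
  (Z=0, Y=2, X=2) weight 1/30
  (Z=1, Y=3, X=1) weight 3/20
Group by Y:
  weight(Y=2) = 1/30
  weight(Y=3) = 3/20
Total weight = 1/30 + 3/20 = 11/60
P(Y=2 | obs) = 1/30 / 11/60 = 2/11
P(Y=3 | obs) = 3/20 / 11/60 = 9/11

P(Y = 3 | obs) = 9/11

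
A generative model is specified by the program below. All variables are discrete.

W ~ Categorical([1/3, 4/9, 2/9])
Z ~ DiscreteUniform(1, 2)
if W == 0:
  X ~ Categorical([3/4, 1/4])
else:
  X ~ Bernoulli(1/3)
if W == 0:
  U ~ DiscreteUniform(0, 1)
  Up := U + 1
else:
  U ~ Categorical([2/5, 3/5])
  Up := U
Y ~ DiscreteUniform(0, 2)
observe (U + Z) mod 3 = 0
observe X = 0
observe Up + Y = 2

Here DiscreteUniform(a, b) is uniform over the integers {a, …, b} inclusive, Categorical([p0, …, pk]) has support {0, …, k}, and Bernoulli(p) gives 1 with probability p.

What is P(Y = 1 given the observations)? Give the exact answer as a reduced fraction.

Enumerate traces; 3 have nonzero weight after conditioning:
  (W=0, Z=2, X=0, U=1, Y=0) weight 1/48
  (W=1, Z=2, X=0, U=1, Y=1) weight 4/135
  (W=2, Z=2, X=0, U=1, Y=1) weight 2/135
Group by Y:
  weight(Y=0) = 1/48
  weight(Y=1) = 2/45
Total weight = 1/48 + 2/45 = 47/720
P(Y=0 | obs) = 1/48 / 47/720 = 15/47
P(Y=1 | obs) = 2/45 / 47/720 = 32/47

P(Y = 1 | obs) = 32/47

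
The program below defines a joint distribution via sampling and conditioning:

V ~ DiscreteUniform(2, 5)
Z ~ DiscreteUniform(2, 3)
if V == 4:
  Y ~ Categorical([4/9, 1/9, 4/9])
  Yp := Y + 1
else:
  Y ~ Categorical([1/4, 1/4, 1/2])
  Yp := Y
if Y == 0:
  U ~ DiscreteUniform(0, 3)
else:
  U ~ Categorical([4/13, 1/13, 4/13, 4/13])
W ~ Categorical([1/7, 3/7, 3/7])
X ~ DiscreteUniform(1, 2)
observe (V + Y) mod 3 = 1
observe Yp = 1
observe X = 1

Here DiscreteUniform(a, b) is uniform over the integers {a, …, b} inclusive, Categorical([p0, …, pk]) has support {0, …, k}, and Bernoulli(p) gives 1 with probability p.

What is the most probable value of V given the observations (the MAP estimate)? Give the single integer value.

argmax_v P(V = v | obs) = 4

Enumerate traces; 48 have nonzero weight after conditioning:
  (V=3, Z=2, Y=1, U=0, W=0, X=1) weight 1/1456
  (V=3, Z=2, Y=1, U=0, W=1, X=1) weight 3/1456
  (V=3, Z=2, Y=1, U=0, W=2, X=1) weight 3/1456
  (V=3, Z=2, Y=1, U=1, W=0, X=1) weight 1/5824
  (V=3, Z=2, Y=1, U=1, W=1, X=1) weight 3/5824
  (V=3, Z=2, Y=1, U=1, W=2, X=1) weight 3/5824
  (V=3, Z=2, Y=1, U=2, W=0, X=1) weight 1/1456
  (V=3, Z=2, Y=1, U=2, W=1, X=1) weight 3/1456
  (V=4, Z=2, Y=0, U=0, W=0, X=1) weight 1/1008
  … 39 more
Group by V:
  weight(V=3) = 1/32
  weight(V=4) = 1/18
Total weight = 1/32 + 1/18 = 25/288
P(V=3 | obs) = 1/32 / 25/288 = 9/25
P(V=4 | obs) = 1/18 / 25/288 = 16/25
argmax = 4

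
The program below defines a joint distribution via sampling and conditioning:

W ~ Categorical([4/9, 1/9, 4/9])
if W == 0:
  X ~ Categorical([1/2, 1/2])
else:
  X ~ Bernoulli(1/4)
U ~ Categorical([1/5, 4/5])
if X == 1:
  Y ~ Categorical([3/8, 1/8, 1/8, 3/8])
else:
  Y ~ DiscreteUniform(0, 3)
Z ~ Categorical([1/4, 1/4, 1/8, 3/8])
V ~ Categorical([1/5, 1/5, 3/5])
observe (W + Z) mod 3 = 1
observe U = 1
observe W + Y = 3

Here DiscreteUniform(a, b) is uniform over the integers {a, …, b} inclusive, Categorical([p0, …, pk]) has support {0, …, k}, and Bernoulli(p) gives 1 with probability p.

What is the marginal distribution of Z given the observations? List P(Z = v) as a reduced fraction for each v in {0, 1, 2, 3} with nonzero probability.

Enumerate traces; 24 have nonzero weight after conditioning:
  (W=0, X=0, U=1, Y=3, Z=1, V=0) weight 1/450
  (W=0, X=0, U=1, Y=3, Z=1, V=1) weight 1/450
  (W=0, X=0, U=1, Y=3, Z=1, V=2) weight 1/150
  (W=0, X=1, U=1, Y=3, Z=1, V=0) weight 1/300
  (W=0, X=1, U=1, Y=3, Z=1, V=1) weight 1/300
  (W=0, X=1, U=1, Y=3, Z=1, V=2) weight 1/100
  (W=1, X=0, U=1, Y=2, Z=0, V=0) weight 1/1200
  (W=1, X=0, U=1, Y=2, Z=0, V=1) weight 1/1200
  (W=1, X=0, U=1, Y=2, Z=3, V=0) weight 1/800
  (W=2, X=0, U=1, Y=1, Z=2, V=0) weight 1/600
  … 14 more
Group by Z:
  weight(Z=0) = 7/1440
  weight(Z=1) = 1/36
  weight(Z=2) = 7/720
  weight(Z=3) = 7/960
Total weight = 7/1440 + 1/36 + 7/720 + 7/960 = 143/2880
P(Z=0 | obs) = 7/1440 / 143/2880 = 14/143
P(Z=1 | obs) = 1/36 / 143/2880 = 80/143
P(Z=2 | obs) = 7/720 / 143/2880 = 28/143
P(Z=3 | obs) = 7/960 / 143/2880 = 21/143

P(Z=0) = 14/143, P(Z=1) = 80/143, P(Z=2) = 28/143, P(Z=3) = 21/143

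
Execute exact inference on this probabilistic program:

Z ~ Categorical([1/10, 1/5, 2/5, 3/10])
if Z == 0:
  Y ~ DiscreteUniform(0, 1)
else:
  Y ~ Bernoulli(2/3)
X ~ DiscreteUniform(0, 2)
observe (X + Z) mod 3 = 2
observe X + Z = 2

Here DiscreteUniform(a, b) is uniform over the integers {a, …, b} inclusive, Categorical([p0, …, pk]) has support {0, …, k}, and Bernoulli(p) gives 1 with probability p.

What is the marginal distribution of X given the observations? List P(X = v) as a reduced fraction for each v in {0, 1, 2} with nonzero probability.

P(X=0) = 4/7, P(X=1) = 2/7, P(X=2) = 1/7

Enumerate traces; 6 have nonzero weight after conditioning:
  (Z=0, Y=0, X=2) weight 1/60
  (Z=0, Y=1, X=2) weight 1/60
  (Z=1, Y=0, X=1) weight 1/45
  (Z=1, Y=1, X=1) weight 2/45
  (Z=2, Y=0, X=0) weight 2/45
  (Z=2, Y=1, X=0) weight 4/45
Group by X:
  weight(X=0) = 2/15
  weight(X=1) = 1/15
  weight(X=2) = 1/30
Total weight = 2/15 + 1/15 + 1/30 = 7/30
P(X=0 | obs) = 2/15 / 7/30 = 4/7
P(X=1 | obs) = 1/15 / 7/30 = 2/7
P(X=2 | obs) = 1/30 / 7/30 = 1/7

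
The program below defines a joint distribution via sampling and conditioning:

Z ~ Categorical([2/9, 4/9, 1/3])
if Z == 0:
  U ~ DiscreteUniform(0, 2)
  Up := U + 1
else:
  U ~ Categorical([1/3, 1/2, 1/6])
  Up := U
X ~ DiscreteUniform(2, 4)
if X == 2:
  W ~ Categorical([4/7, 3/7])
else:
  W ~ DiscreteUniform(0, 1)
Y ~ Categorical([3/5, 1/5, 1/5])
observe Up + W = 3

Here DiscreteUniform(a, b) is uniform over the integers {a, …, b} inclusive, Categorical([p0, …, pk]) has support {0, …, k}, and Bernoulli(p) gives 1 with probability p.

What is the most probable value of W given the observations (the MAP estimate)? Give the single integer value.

Enumerate traces; 36 have nonzero weight after conditioning:
  (Z=0, U=1, X=2, W=1, Y=0) weight 2/315
  (Z=0, U=1, X=2, W=1, Y=1) weight 2/945
  (Z=0, U=1, X=2, W=1, Y=2) weight 2/945
  (Z=0, U=1, X=3, W=1, Y=0) weight 1/135
  (Z=0, U=1, X=3, W=1, Y=1) weight 1/405
  (Z=0, U=1, X=3, W=1, Y=2) weight 1/405
  (Z=0, U=1, X=4, W=1, Y=0) weight 1/135
  (Z=0, U=1, X=4, W=1, Y=1) weight 1/405
  (Z=0, U=2, X=2, W=0, Y=0) weight 8/945
  … 27 more
Group by W:
  weight(W=0) = 22/567
  weight(W=1) = 55/567
Total weight = 22/567 + 55/567 = 11/81
P(W=0 | obs) = 22/567 / 11/81 = 2/7
P(W=1 | obs) = 55/567 / 11/81 = 5/7
argmax = 1

argmax_v P(W = v | obs) = 1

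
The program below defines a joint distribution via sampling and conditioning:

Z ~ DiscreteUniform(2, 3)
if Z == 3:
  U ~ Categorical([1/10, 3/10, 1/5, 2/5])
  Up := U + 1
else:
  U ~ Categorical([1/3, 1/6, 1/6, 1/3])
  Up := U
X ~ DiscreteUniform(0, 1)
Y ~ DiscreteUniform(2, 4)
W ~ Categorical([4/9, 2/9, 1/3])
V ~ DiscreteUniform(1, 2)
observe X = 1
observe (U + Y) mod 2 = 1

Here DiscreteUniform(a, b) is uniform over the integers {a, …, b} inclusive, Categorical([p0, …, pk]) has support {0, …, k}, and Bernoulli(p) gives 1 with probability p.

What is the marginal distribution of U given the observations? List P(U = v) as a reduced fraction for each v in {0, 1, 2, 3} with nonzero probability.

Enumerate traces; 72 have nonzero weight after conditioning:
  (Z=2, U=0, X=1, Y=3, W=0, V=1) weight 1/162
  (Z=2, U=0, X=1, Y=3, W=0, V=2) weight 1/162
  (Z=2, U=0, X=1, Y=3, W=1, V=1) weight 1/324
  (Z=2, U=0, X=1, Y=3, W=1, V=2) weight 1/324
  (Z=2, U=0, X=1, Y=3, W=2, V=1) weight 1/216
  (Z=2, U=0, X=1, Y=3, W=2, V=2) weight 1/216
  (Z=2, U=1, X=1, Y=2, W=0, V=1) weight 1/324
  (Z=2, U=1, X=1, Y=2, W=0, V=2) weight 1/324
  (Z=2, U=2, X=1, Y=3, W=0, V=1) weight 1/324
  (Z=2, U=3, X=1, Y=2, W=0, V=1) weight 1/162
  … 62 more
Group by U:
  weight(U=0) = 13/360
  weight(U=1) = 7/90
  weight(U=2) = 11/360
  weight(U=3) = 11/90
Total weight = 13/360 + 7/90 + 11/360 + 11/90 = 4/15
P(U=0 | obs) = 13/360 / 4/15 = 13/96
P(U=1 | obs) = 7/90 / 4/15 = 7/24
P(U=2 | obs) = 11/360 / 4/15 = 11/96
P(U=3 | obs) = 11/90 / 4/15 = 11/24

P(U=0) = 13/96, P(U=1) = 7/24, P(U=2) = 11/96, P(U=3) = 11/24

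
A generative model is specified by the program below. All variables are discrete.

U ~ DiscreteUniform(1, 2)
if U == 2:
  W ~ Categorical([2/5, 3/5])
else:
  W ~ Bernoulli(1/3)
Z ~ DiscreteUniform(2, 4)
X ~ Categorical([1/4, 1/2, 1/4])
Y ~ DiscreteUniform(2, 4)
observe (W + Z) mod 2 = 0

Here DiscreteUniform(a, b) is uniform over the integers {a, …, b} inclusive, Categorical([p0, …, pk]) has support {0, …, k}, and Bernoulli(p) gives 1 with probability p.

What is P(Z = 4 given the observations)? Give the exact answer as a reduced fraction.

Enumerate traces; 54 have nonzero weight after conditioning:
  (U=1, W=0, Z=2, X=0, Y=2) weight 1/108
  (U=1, W=0, Z=2, X=0, Y=3) weight 1/108
  (U=1, W=0, Z=2, X=0, Y=4) weight 1/108
  (U=1, W=0, Z=2, X=1, Y=2) weight 1/54
  (U=1, W=0, Z=2, X=1, Y=3) weight 1/54
  (U=1, W=0, Z=2, X=1, Y=4) weight 1/54
  (U=1, W=0, Z=2, X=2, Y=2) weight 1/108
  (U=1, W=0, Z=2, X=2, Y=3) weight 1/108
  (U=1, W=0, Z=4, X=0, Y=2) weight 1/108
  (U=1, W=1, Z=3, X=0, Y=2) weight 1/216
  … 44 more
Group by Z:
  weight(Z=2) = 8/45
  weight(Z=3) = 7/45
  weight(Z=4) = 8/45
Total weight = 8/45 + 7/45 + 8/45 = 23/45
P(Z=2 | obs) = 8/45 / 23/45 = 8/23
P(Z=3 | obs) = 7/45 / 23/45 = 7/23
P(Z=4 | obs) = 8/45 / 23/45 = 8/23

P(Z = 4 | obs) = 8/23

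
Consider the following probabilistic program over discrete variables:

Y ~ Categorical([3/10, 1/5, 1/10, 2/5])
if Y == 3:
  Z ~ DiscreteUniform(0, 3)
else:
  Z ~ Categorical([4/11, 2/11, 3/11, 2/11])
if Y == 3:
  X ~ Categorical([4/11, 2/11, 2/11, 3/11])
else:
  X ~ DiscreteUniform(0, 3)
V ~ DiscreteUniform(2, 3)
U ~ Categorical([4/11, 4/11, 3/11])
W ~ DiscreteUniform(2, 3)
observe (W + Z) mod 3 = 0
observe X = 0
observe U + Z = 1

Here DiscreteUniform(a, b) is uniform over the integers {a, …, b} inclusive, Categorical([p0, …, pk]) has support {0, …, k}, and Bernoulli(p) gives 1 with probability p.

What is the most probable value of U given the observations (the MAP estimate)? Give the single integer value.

Enumerate traces; 16 have nonzero weight after conditioning:
  (Y=0, Z=0, X=0, V=2, U=1, W=3) weight 3/1210
  (Y=0, Z=0, X=0, V=3, U=1, W=3) weight 3/1210
  (Y=0, Z=1, X=0, V=2, U=0, W=2) weight 3/2420
  (Y=0, Z=1, X=0, V=3, U=0, W=2) weight 3/2420
  (Y=1, Z=0, X=0, V=2, U=1, W=3) weight 1/605
  (Y=1, Z=0, X=0, V=3, U=1, W=3) weight 1/605
  (Y=1, Z=1, X=0, V=2, U=0, W=2) weight 1/1210
  (Y=1, Z=1, X=0, V=3, U=0, W=2) weight 1/1210
  … 8 more
Group by U:
  weight(U=0) = 7/605
  weight(U=1) = 2/121
Total weight = 7/605 + 2/121 = 17/605
P(U=0 | obs) = 7/605 / 17/605 = 7/17
P(U=1 | obs) = 2/121 / 17/605 = 10/17
argmax = 1

argmax_v P(U = v | obs) = 1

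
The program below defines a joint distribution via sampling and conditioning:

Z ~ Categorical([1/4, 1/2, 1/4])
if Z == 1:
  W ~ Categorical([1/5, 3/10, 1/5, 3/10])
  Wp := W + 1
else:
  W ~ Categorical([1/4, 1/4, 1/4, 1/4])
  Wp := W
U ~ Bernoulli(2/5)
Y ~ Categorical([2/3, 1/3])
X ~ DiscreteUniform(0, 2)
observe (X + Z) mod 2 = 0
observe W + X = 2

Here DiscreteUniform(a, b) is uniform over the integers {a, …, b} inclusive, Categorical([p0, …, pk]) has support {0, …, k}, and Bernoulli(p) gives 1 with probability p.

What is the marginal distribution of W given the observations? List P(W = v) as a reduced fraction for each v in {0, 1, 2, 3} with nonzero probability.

Enumerate traces; 20 have nonzero weight after conditioning:
  (Z=0, W=0, U=0, Y=0, X=2) weight 1/120
  (Z=0, W=0, U=0, Y=1, X=2) weight 1/240
  (Z=0, W=0, U=1, Y=0, X=2) weight 1/180
  (Z=0, W=0, U=1, Y=1, X=2) weight 1/360
  (Z=0, W=2, U=0, Y=0, X=0) weight 1/120
  (Z=0, W=2, U=0, Y=1, X=0) weight 1/240
  (Z=0, W=2, U=1, Y=0, X=0) weight 1/180
  (Z=0, W=2, U=1, Y=1, X=0) weight 1/360
  (Z=1, W=1, U=0, Y=0, X=1) weight 1/50
  … 11 more
Group by W:
  weight(W=0) = 1/24
  weight(W=1) = 1/20
  weight(W=2) = 1/24
Total weight = 1/24 + 1/20 + 1/24 = 2/15
P(W=0 | obs) = 1/24 / 2/15 = 5/16
P(W=1 | obs) = 1/20 / 2/15 = 3/8
P(W=2 | obs) = 1/24 / 2/15 = 5/16

P(W=0) = 5/16, P(W=1) = 3/8, P(W=2) = 5/16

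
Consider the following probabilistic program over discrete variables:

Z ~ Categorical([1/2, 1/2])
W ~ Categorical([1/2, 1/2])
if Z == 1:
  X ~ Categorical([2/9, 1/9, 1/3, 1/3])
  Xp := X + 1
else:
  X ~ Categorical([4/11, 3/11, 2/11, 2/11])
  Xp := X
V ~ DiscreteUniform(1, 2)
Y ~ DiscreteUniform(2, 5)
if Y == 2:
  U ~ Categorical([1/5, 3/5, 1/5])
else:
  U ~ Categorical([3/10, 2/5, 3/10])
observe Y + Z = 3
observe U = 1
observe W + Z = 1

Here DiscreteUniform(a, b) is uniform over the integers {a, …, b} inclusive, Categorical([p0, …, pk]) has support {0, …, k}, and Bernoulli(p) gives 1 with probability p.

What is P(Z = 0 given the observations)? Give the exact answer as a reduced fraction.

P(Z = 0 | obs) = 2/5

Enumerate traces; 16 have nonzero weight after conditioning:
  (Z=0, W=1, X=0, V=1, Y=3, U=1) weight 1/220
  (Z=0, W=1, X=0, V=2, Y=3, U=1) weight 1/220
  (Z=0, W=1, X=1, V=1, Y=3, U=1) weight 3/880
  (Z=0, W=1, X=1, V=2, Y=3, U=1) weight 3/880
  (Z=0, W=1, X=2, V=1, Y=3, U=1) weight 1/440
  (Z=0, W=1, X=2, V=2, Y=3, U=1) weight 1/440
  (Z=0, W=1, X=3, V=1, Y=3, U=1) weight 1/440
  (Z=0, W=1, X=3, V=2, Y=3, U=1) weight 1/440
  (Z=1, W=0, X=0, V=1, Y=2, U=1) weight 1/240
  … 7 more
Group by Z:
  weight(Z=0) = 1/40
  weight(Z=1) = 3/80
Total weight = 1/40 + 3/80 = 1/16
P(Z=0 | obs) = 1/40 / 1/16 = 2/5
P(Z=1 | obs) = 3/80 / 1/16 = 3/5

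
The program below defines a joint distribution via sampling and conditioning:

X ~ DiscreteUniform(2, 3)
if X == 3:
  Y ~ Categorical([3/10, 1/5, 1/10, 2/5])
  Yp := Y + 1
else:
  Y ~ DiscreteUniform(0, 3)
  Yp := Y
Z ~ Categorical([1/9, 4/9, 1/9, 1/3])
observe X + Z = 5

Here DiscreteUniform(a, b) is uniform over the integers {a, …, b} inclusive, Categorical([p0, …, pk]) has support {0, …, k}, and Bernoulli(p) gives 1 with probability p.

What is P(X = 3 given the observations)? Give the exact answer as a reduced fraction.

P(X = 3 | obs) = 1/4

Enumerate traces; 8 have nonzero weight after conditioning:
  (X=2, Y=0, Z=3) weight 1/24
  (X=2, Y=1, Z=3) weight 1/24
  (X=2, Y=2, Z=3) weight 1/24
  (X=2, Y=3, Z=3) weight 1/24
  (X=3, Y=0, Z=2) weight 1/60
  (X=3, Y=1, Z=2) weight 1/90
  (X=3, Y=2, Z=2) weight 1/180
  (X=3, Y=3, Z=2) weight 1/45
Group by X:
  weight(X=2) = 1/6
  weight(X=3) = 1/18
Total weight = 1/6 + 1/18 = 2/9
P(X=2 | obs) = 1/6 / 2/9 = 3/4
P(X=3 | obs) = 1/18 / 2/9 = 1/4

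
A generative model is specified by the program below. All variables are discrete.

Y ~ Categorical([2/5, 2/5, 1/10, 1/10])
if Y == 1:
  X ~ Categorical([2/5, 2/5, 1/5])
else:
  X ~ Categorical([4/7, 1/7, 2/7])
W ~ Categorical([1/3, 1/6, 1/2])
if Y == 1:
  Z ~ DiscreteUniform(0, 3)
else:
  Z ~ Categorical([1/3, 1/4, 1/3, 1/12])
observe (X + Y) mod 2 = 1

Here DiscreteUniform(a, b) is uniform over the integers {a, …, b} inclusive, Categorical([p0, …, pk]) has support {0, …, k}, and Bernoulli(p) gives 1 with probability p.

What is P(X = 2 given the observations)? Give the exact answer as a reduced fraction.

P(X = 2 | obs) = 38/139

Enumerate traces; 72 have nonzero weight after conditioning:
  (Y=0, X=1, W=0, Z=0) weight 2/315
  (Y=0, X=1, W=0, Z=1) weight 1/210
  (Y=0, X=1, W=0, Z=2) weight 2/315
  (Y=0, X=1, W=0, Z=3) weight 1/630
  (Y=0, X=1, W=1, Z=0) weight 1/315
  (Y=0, X=1, W=1, Z=1) weight 1/420
  (Y=0, X=1, W=1, Z=2) weight 1/315
  (Y=0, X=1, W=1, Z=3) weight 1/1260
  (Y=1, X=0, W=0, Z=0) weight 1/75
  (Y=1, X=2, W=0, Z=0) weight 1/150
  … 62 more
Group by X:
  weight(X=0) = 38/175
  weight(X=1) = 1/14
  weight(X=2) = 19/175
Total weight = 38/175 + 1/14 + 19/175 = 139/350
P(X=0 | obs) = 38/175 / 139/350 = 76/139
P(X=1 | obs) = 1/14 / 139/350 = 25/139
P(X=2 | obs) = 19/175 / 139/350 = 38/139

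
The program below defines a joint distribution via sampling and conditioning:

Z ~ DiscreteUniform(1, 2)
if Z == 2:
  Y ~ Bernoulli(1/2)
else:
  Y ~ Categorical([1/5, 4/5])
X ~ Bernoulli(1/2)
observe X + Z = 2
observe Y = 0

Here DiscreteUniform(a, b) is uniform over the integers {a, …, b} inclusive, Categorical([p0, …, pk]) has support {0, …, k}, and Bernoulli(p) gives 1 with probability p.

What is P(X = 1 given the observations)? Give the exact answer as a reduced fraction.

P(X = 1 | obs) = 2/7

Enumerate traces; 2 have nonzero weight after conditioning:
  (Z=1, Y=0, X=1) weight 1/20
  (Z=2, Y=0, X=0) weight 1/8
Group by X:
  weight(X=0) = 1/8
  weight(X=1) = 1/20
Total weight = 1/8 + 1/20 = 7/40
P(X=0 | obs) = 1/8 / 7/40 = 5/7
P(X=1 | obs) = 1/20 / 7/40 = 2/7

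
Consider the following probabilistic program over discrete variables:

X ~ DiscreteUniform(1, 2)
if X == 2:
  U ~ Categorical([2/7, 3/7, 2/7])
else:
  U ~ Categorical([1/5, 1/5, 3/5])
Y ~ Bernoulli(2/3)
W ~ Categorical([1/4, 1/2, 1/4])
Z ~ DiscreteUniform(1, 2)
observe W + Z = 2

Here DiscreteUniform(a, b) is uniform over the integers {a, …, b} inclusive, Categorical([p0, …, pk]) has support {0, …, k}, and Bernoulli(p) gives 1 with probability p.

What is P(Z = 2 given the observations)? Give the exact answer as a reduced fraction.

P(Z = 2 | obs) = 1/3

Enumerate traces; 24 have nonzero weight after conditioning:
  (X=1, U=0, Y=0, W=0, Z=2) weight 1/240
  (X=1, U=0, Y=0, W=1, Z=1) weight 1/120
  (X=1, U=0, Y=1, W=0, Z=2) weight 1/120
  (X=1, U=0, Y=1, W=1, Z=1) weight 1/60
  (X=1, U=1, Y=0, W=0, Z=2) weight 1/240
  (X=1, U=1, Y=0, W=1, Z=1) weight 1/120
  (X=1, U=1, Y=1, W=0, Z=2) weight 1/120
  (X=1, U=1, Y=1, W=1, Z=1) weight 1/60
  … 16 more
Group by Z:
  weight(Z=1) = 1/4
  weight(Z=2) = 1/8
Total weight = 1/4 + 1/8 = 3/8
P(Z=1 | obs) = 1/4 / 3/8 = 2/3
P(Z=2 | obs) = 1/8 / 3/8 = 1/3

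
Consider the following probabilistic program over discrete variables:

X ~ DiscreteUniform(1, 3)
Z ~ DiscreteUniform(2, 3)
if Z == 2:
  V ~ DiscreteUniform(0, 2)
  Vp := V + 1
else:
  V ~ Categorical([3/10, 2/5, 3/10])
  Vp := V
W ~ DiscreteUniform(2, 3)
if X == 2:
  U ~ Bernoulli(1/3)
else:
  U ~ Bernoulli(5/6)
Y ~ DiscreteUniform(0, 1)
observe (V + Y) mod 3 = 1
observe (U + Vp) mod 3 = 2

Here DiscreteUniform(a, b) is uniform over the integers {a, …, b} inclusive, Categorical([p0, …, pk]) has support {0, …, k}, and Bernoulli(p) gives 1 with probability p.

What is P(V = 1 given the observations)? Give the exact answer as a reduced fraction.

P(V = 1 | obs) = 17/27

Enumerate traces; 18 have nonzero weight after conditioning:
  (X=1, Z=2, V=0, W=2, U=1, Y=1) weight 5/432
  (X=1, Z=2, V=0, W=3, U=1, Y=1) weight 5/432
  (X=1, Z=2, V=1, W=2, U=0, Y=0) weight 1/432
  (X=1, Z=2, V=1, W=3, U=0, Y=0) weight 1/432
  (X=1, Z=3, V=1, W=2, U=1, Y=0) weight 1/72
  (X=1, Z=3, V=1, W=3, U=1, Y=0) weight 1/72
  (X=2, Z=2, V=0, W=2, U=1, Y=1) weight 1/216
  (X=2, Z=2, V=0, W=3, U=1, Y=1) weight 1/216
  … 10 more
Group by V:
  weight(V=0) = 1/18
  weight(V=1) = 17/180
Total weight = 1/18 + 17/180 = 3/20
P(V=0 | obs) = 1/18 / 3/20 = 10/27
P(V=1 | obs) = 17/180 / 3/20 = 17/27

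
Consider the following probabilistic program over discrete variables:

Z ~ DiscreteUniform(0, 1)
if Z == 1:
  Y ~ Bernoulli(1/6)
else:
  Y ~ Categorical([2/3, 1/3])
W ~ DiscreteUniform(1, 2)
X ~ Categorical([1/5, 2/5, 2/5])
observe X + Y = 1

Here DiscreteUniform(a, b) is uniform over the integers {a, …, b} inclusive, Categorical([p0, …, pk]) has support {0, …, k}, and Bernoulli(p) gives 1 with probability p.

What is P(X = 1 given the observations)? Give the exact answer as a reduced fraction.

P(X = 1 | obs) = 6/7

Enumerate traces; 8 have nonzero weight after conditioning:
  (Z=0, Y=0, W=1, X=1) weight 1/15
  (Z=0, Y=0, W=2, X=1) weight 1/15
  (Z=0, Y=1, W=1, X=0) weight 1/60
  (Z=0, Y=1, W=2, X=0) weight 1/60
  (Z=1, Y=0, W=1, X=1) weight 1/12
  (Z=1, Y=0, W=2, X=1) weight 1/12
  (Z=1, Y=1, W=1, X=0) weight 1/120
  (Z=1, Y=1, W=2, X=0) weight 1/120
Group by X:
  weight(X=0) = 1/20
  weight(X=1) = 3/10
Total weight = 1/20 + 3/10 = 7/20
P(X=0 | obs) = 1/20 / 7/20 = 1/7
P(X=1 | obs) = 3/10 / 7/20 = 6/7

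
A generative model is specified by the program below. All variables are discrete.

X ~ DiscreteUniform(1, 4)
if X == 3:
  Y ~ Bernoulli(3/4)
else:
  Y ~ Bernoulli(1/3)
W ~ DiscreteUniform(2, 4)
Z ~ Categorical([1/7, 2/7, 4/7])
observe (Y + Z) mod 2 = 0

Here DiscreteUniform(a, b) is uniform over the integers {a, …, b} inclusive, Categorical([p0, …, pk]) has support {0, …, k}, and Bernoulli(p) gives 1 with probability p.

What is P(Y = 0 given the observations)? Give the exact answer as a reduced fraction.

P(Y = 0 | obs) = 45/59

Enumerate traces; 36 have nonzero weight after conditioning:
  (X=1, Y=0, W=2, Z=0) weight 1/126
  (X=1, Y=0, W=2, Z=2) weight 2/63
  (X=1, Y=0, W=3, Z=0) weight 1/126
  (X=1, Y=0, W=3, Z=2) weight 2/63
  (X=1, Y=0, W=4, Z=0) weight 1/126
  (X=1, Y=0, W=4, Z=2) weight 2/63
  (X=1, Y=1, W=2, Z=1) weight 1/126
  (X=1, Y=1, W=3, Z=1) weight 1/126
  … 28 more
Group by Y:
  weight(Y=0) = 45/112
  weight(Y=1) = 1/8
Total weight = 45/112 + 1/8 = 59/112
P(Y=0 | obs) = 45/112 / 59/112 = 45/59
P(Y=1 | obs) = 1/8 / 59/112 = 14/59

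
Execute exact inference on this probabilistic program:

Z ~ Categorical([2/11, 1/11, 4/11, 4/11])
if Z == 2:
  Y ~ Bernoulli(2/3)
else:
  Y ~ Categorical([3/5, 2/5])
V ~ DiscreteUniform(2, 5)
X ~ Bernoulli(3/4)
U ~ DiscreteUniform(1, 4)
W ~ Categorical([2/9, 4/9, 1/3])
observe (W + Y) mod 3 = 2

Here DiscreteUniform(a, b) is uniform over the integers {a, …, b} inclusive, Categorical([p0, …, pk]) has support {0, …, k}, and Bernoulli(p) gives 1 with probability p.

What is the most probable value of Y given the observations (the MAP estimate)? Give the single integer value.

Enumerate traces; 256 have nonzero weight after conditioning:
  (Z=0, Y=0, V=2, X=0, U=1, W=2) weight 1/1760
  (Z=0, Y=0, V=2, X=0, U=2, W=2) weight 1/1760
  (Z=0, Y=0, V=2, X=0, U=3, W=2) weight 1/1760
  (Z=0, Y=0, V=2, X=0, U=4, W=2) weight 1/1760
  (Z=0, Y=0, V=2, X=1, U=1, W=2) weight 3/1760
  (Z=0, Y=0, V=2, X=1, U=2, W=2) weight 3/1760
  (Z=0, Y=0, V=2, X=1, U=3, W=2) weight 3/1760
  (Z=0, Y=0, V=2, X=1, U=4, W=2) weight 3/1760
  (Z=0, Y=1, V=2, X=0, U=1, W=1) weight 1/1980
  … 247 more
Group by Y:
  weight(Y=0) = 83/495
  weight(Y=1) = 328/1485
Total weight = 83/495 + 328/1485 = 577/1485
P(Y=0 | obs) = 83/495 / 577/1485 = 249/577
P(Y=1 | obs) = 328/1485 / 577/1485 = 328/577
argmax = 1

argmax_v P(Y = v | obs) = 1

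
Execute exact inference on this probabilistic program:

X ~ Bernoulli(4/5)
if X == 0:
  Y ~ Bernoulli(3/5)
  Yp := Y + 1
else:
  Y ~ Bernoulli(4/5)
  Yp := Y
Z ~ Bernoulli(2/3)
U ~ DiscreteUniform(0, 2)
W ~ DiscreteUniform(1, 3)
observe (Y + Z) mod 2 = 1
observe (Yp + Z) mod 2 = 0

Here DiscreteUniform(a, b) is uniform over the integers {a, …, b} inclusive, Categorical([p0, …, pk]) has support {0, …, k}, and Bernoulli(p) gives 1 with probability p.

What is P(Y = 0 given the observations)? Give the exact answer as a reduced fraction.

Enumerate traces; 18 have nonzero weight after conditioning:
  (X=0, Y=0, Z=1, U=0, W=1) weight 4/675
  (X=0, Y=0, Z=1, U=0, W=2) weight 4/675
  (X=0, Y=0, Z=1, U=0, W=3) weight 4/675
  (X=0, Y=0, Z=1, U=1, W=1) weight 4/675
  (X=0, Y=0, Z=1, U=1, W=2) weight 4/675
  (X=0, Y=0, Z=1, U=1, W=3) weight 4/675
  (X=0, Y=0, Z=1, U=2, W=1) weight 4/675
  (X=0, Y=0, Z=1, U=2, W=2) weight 4/675
  (X=0, Y=1, Z=0, U=0, W=1) weight 1/225
  … 9 more
Group by Y:
  weight(Y=0) = 4/75
  weight(Y=1) = 1/25
Total weight = 4/75 + 1/25 = 7/75
P(Y=0 | obs) = 4/75 / 7/75 = 4/7
P(Y=1 | obs) = 1/25 / 7/75 = 3/7

P(Y = 0 | obs) = 4/7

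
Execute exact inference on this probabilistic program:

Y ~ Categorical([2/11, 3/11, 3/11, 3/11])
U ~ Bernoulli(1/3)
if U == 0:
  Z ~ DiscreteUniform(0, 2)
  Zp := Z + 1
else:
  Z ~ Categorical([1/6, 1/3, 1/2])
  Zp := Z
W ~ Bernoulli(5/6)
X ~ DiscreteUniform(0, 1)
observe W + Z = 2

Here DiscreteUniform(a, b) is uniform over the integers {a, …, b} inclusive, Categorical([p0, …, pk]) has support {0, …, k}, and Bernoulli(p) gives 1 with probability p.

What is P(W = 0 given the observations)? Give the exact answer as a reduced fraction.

P(W = 0 | obs) = 7/37

Enumerate traces; 32 have nonzero weight after conditioning:
  (Y=0, U=0, Z=1, W=1, X=0) weight 5/297
  (Y=0, U=0, Z=1, W=1, X=1) weight 5/297
  (Y=0, U=0, Z=2, W=0, X=0) weight 1/297
  (Y=0, U=0, Z=2, W=0, X=1) weight 1/297
  (Y=0, U=1, Z=1, W=1, X=0) weight 5/594
  (Y=0, U=1, Z=1, W=1, X=1) weight 5/594
  (Y=0, U=1, Z=2, W=0, X=0) weight 1/396
  (Y=0, U=1, Z=2, W=0, X=1) weight 1/396
  … 24 more
Group by W:
  weight(W=0) = 7/108
  weight(W=1) = 5/18
Total weight = 7/108 + 5/18 = 37/108
P(W=0 | obs) = 7/108 / 37/108 = 7/37
P(W=1 | obs) = 5/18 / 37/108 = 30/37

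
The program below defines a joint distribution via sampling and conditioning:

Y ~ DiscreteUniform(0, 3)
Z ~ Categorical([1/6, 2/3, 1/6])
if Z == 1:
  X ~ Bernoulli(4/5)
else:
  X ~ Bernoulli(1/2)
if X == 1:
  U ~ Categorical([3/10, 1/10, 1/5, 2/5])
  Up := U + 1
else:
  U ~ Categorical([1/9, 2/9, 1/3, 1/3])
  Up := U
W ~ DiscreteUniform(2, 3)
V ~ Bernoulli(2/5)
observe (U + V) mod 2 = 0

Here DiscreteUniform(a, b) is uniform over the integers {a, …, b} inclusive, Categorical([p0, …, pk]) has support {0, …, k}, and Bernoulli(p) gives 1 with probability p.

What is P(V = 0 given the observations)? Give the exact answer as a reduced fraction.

P(V = 0 | obs) = 87/149

Enumerate traces; 192 have nonzero weight after conditioning:
  (Y=0, Z=0, X=0, U=0, W=2, V=0) weight 1/1440
  (Y=0, Z=0, X=0, U=0, W=3, V=0) weight 1/1440
  (Y=0, Z=0, X=0, U=1, W=2, V=1) weight 1/1080
  (Y=0, Z=0, X=0, U=1, W=3, V=1) weight 1/1080
  (Y=0, Z=0, X=0, U=2, W=2, V=0) weight 1/480
  (Y=0, Z=0, X=0, U=2, W=3, V=0) weight 1/480
  (Y=0, Z=0, X=0, U=3, W=2, V=1) weight 1/720
  (Y=0, Z=0, X=0, U=3, W=3, V=1) weight 1/720
  … 184 more
Group by V:
  weight(V=0) = 29/100
  weight(V=1) = 31/150
Total weight = 29/100 + 31/150 = 149/300
P(V=0 | obs) = 29/100 / 149/300 = 87/149
P(V=1 | obs) = 31/150 / 149/300 = 62/149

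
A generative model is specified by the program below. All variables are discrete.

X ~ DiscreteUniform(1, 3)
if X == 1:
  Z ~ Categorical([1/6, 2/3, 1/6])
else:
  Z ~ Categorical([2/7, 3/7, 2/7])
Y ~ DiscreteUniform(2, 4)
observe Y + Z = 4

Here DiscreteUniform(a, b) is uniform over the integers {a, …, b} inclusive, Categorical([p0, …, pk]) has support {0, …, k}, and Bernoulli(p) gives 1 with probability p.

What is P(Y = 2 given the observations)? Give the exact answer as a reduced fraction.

P(Y = 2 | obs) = 31/126

Enumerate traces; 9 have nonzero weight after conditioning:
  (X=1, Z=0, Y=4) weight 1/54
  (X=1, Z=1, Y=3) weight 2/27
  (X=1, Z=2, Y=2) weight 1/54
  (X=2, Z=0, Y=4) weight 2/63
  (X=2, Z=1, Y=3) weight 1/21
  (X=2, Z=2, Y=2) weight 2/63
  (X=3, Z=0, Y=4) weight 2/63
  (X=3, Z=1, Y=3) weight 1/21
  … 1 more
Group by Y:
  weight(Y=2) = 31/378
  weight(Y=3) = 32/189
  weight(Y=4) = 31/378
Total weight = 31/378 + 32/189 + 31/378 = 1/3
P(Y=2 | obs) = 31/378 / 1/3 = 31/126
P(Y=3 | obs) = 32/189 / 1/3 = 32/63
P(Y=4 | obs) = 31/378 / 1/3 = 31/126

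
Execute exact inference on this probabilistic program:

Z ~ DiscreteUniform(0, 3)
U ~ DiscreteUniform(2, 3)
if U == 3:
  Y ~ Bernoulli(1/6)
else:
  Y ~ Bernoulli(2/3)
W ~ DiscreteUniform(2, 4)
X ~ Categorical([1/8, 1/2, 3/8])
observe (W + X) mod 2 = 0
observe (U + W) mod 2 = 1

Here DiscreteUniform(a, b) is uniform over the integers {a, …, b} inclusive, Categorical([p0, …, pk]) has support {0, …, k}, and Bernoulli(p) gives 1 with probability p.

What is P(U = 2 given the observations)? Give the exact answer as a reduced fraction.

Enumerate traces; 40 have nonzero weight after conditioning:
  (Z=0, U=2, Y=0, W=3, X=1) weight 1/144
  (Z=0, U=2, Y=1, W=3, X=1) weight 1/72
  (Z=0, U=3, Y=0, W=2, X=0) weight 5/1152
  (Z=0, U=3, Y=0, W=2, X=2) weight 5/384
  (Z=0, U=3, Y=0, W=4, X=0) weight 5/1152
  (Z=0, U=3, Y=0, W=4, X=2) weight 5/384
  (Z=0, U=3, Y=1, W=2, X=0) weight 1/1152
  (Z=0, U=3, Y=1, W=2, X=2) weight 1/384
  … 32 more
Group by U:
  weight(U=2) = 1/12
  weight(U=3) = 1/6
Total weight = 1/12 + 1/6 = 1/4
P(U=2 | obs) = 1/12 / 1/4 = 1/3
P(U=3 | obs) = 1/6 / 1/4 = 2/3

P(U = 2 | obs) = 1/3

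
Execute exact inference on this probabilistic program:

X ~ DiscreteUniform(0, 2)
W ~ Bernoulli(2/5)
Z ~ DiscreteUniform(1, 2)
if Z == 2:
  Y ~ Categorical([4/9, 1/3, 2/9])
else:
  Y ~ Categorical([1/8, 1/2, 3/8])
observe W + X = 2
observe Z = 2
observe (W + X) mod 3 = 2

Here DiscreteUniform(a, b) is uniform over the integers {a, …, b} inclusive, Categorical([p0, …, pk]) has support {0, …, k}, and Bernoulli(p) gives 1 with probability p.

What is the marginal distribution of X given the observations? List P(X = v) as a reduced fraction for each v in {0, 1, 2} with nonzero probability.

P(X=1) = 2/5, P(X=2) = 3/5

Enumerate traces; 6 have nonzero weight after conditioning:
  (X=1, W=1, Z=2, Y=0) weight 4/135
  (X=1, W=1, Z=2, Y=1) weight 1/45
  (X=1, W=1, Z=2, Y=2) weight 2/135
  (X=2, W=0, Z=2, Y=0) weight 2/45
  (X=2, W=0, Z=2, Y=1) weight 1/30
  (X=2, W=0, Z=2, Y=2) weight 1/45
Group by X:
  weight(X=1) = 1/15
  weight(X=2) = 1/10
Total weight = 1/15 + 1/10 = 1/6
P(X=1 | obs) = 1/15 / 1/6 = 2/5
P(X=2 | obs) = 1/10 / 1/6 = 3/5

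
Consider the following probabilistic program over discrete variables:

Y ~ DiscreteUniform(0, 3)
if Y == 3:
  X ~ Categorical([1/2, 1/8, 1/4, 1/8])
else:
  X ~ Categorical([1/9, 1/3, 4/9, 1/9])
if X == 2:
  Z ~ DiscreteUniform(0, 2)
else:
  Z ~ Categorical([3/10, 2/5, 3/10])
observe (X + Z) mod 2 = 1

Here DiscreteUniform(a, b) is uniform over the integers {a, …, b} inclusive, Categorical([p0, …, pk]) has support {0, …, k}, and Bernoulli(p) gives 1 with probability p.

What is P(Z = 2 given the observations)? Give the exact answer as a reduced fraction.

Enumerate traces; 24 have nonzero weight after conditioning:
  (Y=0, X=0, Z=1) weight 1/90
  (Y=0, X=1, Z=0) weight 1/40
  (Y=0, X=1, Z=2) weight 1/40
  (Y=0, X=2, Z=1) weight 1/27
  (Y=0, X=3, Z=0) weight 1/120
  (Y=0, X=3, Z=2) weight 1/120
  (Y=1, X=0, Z=1) weight 1/90
  (Y=1, X=1, Z=0) weight 1/40
  … 16 more
Group by Z:
  weight(Z=0) = 19/160
  weight(Z=1) = 31/144
  weight(Z=2) = 19/160
Total weight = 19/160 + 31/144 + 19/160 = 163/360
P(Z=0 | obs) = 19/160 / 163/360 = 171/652
P(Z=1 | obs) = 31/144 / 163/360 = 155/326
P(Z=2 | obs) = 19/160 / 163/360 = 171/652

P(Z = 2 | obs) = 171/652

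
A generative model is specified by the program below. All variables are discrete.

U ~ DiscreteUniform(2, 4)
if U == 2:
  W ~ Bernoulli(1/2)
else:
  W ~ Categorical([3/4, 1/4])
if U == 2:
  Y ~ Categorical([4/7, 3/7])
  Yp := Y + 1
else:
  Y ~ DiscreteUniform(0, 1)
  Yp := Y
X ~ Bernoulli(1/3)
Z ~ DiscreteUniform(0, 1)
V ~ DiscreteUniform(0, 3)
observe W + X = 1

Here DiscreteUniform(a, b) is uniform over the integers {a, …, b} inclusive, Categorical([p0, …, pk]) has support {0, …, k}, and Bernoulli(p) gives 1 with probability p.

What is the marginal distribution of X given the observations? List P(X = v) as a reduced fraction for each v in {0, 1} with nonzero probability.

Enumerate traces; 96 have nonzero weight after conditioning:
  (U=2, W=0, Y=0, X=1, Z=0, V=0) weight 1/252
  (U=2, W=0, Y=0, X=1, Z=0, V=1) weight 1/252
  (U=2, W=0, Y=0, X=1, Z=0, V=2) weight 1/252
  (U=2, W=0, Y=0, X=1, Z=0, V=3) weight 1/252
  (U=2, W=0, Y=0, X=1, Z=1, V=0) weight 1/252
  (U=2, W=0, Y=0, X=1, Z=1, V=1) weight 1/252
  (U=2, W=0, Y=0, X=1, Z=1, V=2) weight 1/252
  (U=2, W=0, Y=0, X=1, Z=1, V=3) weight 1/252
  (U=2, W=1, Y=0, X=0, Z=0, V=0) weight 1/126
  … 87 more
Group by X:
  weight(X=0) = 2/9
  weight(X=1) = 2/9
Total weight = 2/9 + 2/9 = 4/9
P(X=0 | obs) = 2/9 / 4/9 = 1/2
P(X=1 | obs) = 2/9 / 4/9 = 1/2

P(X=0) = 1/2, P(X=1) = 1/2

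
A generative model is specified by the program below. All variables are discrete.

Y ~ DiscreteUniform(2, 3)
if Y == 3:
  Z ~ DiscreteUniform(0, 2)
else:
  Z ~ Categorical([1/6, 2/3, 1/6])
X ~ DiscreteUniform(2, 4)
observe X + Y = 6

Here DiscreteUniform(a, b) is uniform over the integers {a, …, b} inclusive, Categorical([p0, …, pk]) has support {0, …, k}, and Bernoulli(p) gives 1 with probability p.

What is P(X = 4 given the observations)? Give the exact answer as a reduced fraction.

P(X = 4 | obs) = 1/2

Enumerate traces; 6 have nonzero weight after conditioning:
  (Y=2, Z=0, X=4) weight 1/36
  (Y=2, Z=1, X=4) weight 1/9
  (Y=2, Z=2, X=4) weight 1/36
  (Y=3, Z=0, X=3) weight 1/18
  (Y=3, Z=1, X=3) weight 1/18
  (Y=3, Z=2, X=3) weight 1/18
Group by X:
  weight(X=3) = 1/6
  weight(X=4) = 1/6
Total weight = 1/6 + 1/6 = 1/3
P(X=3 | obs) = 1/6 / 1/3 = 1/2
P(X=4 | obs) = 1/6 / 1/3 = 1/2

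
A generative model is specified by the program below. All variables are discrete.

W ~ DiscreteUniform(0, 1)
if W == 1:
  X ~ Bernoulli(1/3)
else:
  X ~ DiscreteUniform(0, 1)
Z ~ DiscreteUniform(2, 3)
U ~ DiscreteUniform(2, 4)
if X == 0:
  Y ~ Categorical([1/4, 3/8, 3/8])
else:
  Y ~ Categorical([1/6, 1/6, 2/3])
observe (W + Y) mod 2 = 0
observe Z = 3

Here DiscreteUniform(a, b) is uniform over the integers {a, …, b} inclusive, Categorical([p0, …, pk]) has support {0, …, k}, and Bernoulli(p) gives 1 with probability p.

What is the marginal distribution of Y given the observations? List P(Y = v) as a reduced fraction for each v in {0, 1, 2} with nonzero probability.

Enumerate traces; 18 have nonzero weight after conditioning:
  (W=0, X=0, Z=3, U=2, Y=0) weight 1/96
  (W=0, X=0, Z=3, U=2, Y=2) weight 1/64
  (W=0, X=0, Z=3, U=3, Y=0) weight 1/96
  (W=0, X=0, Z=3, U=3, Y=2) weight 1/64
  (W=0, X=0, Z=3, U=4, Y=0) weight 1/96
  (W=0, X=0, Z=3, U=4, Y=2) weight 1/64
  (W=0, X=1, Z=3, U=2, Y=0) weight 1/144
  (W=0, X=1, Z=3, U=2, Y=2) weight 1/36
  (W=1, X=0, Z=3, U=2, Y=1) weight 1/48
  … 9 more
Group by Y:
  weight(Y=0) = 5/96
  weight(Y=1) = 11/144
  weight(Y=2) = 25/192
Total weight = 5/96 + 11/144 + 25/192 = 149/576
P(Y=0 | obs) = 5/96 / 149/576 = 30/149
P(Y=1 | obs) = 11/144 / 149/576 = 44/149
P(Y=2 | obs) = 25/192 / 149/576 = 75/149

P(Y=0) = 30/149, P(Y=1) = 44/149, P(Y=2) = 75/149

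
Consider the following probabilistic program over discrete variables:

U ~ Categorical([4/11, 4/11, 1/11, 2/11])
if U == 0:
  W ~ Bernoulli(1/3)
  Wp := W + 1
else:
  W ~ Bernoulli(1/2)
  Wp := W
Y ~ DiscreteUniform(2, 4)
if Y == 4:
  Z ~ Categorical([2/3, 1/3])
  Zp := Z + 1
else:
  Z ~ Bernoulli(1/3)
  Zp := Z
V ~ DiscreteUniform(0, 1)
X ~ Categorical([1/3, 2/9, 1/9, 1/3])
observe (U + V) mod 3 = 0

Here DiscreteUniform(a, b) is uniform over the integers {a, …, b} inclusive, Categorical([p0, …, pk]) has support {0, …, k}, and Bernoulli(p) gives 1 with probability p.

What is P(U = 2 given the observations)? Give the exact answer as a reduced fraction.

Enumerate traces; 144 have nonzero weight after conditioning:
  (U=0, W=0, Y=2, Z=0, V=0, X=0) weight 8/891
  (U=0, W=0, Y=2, Z=0, V=0, X=1) weight 16/2673
  (U=0, W=0, Y=2, Z=0, V=0, X=2) weight 8/2673
  (U=0, W=0, Y=2, Z=0, V=0, X=3) weight 8/891
  (U=0, W=0, Y=2, Z=1, V=0, X=0) weight 4/891
  (U=0, W=0, Y=2, Z=1, V=0, X=1) weight 8/2673
  (U=0, W=0, Y=2, Z=1, V=0, X=2) weight 4/2673
  (U=0, W=0, Y=2, Z=1, V=0, X=3) weight 4/891
  (U=2, W=0, Y=2, Z=0, V=1, X=0) weight 1/594
  (U=3, W=0, Y=2, Z=0, V=0, X=0) weight 1/297
  … 134 more
Group by U:
  weight(U=0) = 2/11
  weight(U=2) = 1/22
  weight(U=3) = 1/11
Total weight = 2/11 + 1/22 + 1/11 = 7/22
P(U=0 | obs) = 2/11 / 7/22 = 4/7
P(U=2 | obs) = 1/22 / 7/22 = 1/7
P(U=3 | obs) = 1/11 / 7/22 = 2/7

P(U = 2 | obs) = 1/7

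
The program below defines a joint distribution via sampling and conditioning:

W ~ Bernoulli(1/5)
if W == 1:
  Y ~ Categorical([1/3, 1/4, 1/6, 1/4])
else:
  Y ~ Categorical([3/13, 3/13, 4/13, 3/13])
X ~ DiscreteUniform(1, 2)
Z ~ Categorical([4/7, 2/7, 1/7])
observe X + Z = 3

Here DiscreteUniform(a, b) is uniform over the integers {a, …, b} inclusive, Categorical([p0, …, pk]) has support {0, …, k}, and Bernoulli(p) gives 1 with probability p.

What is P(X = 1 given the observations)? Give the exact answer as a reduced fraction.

P(X = 1 | obs) = 1/3

Enumerate traces; 16 have nonzero weight after conditioning:
  (W=0, Y=0, X=1, Z=2) weight 6/455
  (W=0, Y=0, X=2, Z=1) weight 12/455
  (W=0, Y=1, X=1, Z=2) weight 6/455
  (W=0, Y=1, X=2, Z=1) weight 12/455
  (W=0, Y=2, X=1, Z=2) weight 8/455
  (W=0, Y=2, X=2, Z=1) weight 16/455
  (W=0, Y=3, X=1, Z=2) weight 6/455
  (W=0, Y=3, X=2, Z=1) weight 12/455
  … 8 more
Group by X:
  weight(X=1) = 1/14
  weight(X=2) = 1/7
Total weight = 1/14 + 1/7 = 3/14
P(X=1 | obs) = 1/14 / 3/14 = 1/3
P(X=2 | obs) = 1/7 / 3/14 = 2/3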